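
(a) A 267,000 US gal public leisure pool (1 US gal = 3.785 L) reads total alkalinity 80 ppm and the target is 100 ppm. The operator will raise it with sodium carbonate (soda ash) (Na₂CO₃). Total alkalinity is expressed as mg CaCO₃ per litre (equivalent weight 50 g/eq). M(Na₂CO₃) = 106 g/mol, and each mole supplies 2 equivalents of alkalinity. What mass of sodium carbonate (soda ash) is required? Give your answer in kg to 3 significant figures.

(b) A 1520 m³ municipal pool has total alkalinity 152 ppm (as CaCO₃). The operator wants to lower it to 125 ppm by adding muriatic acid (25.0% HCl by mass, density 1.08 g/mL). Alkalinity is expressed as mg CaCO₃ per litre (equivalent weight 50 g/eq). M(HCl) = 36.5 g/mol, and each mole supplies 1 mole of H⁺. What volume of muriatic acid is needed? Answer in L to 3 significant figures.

(a) Volume: 267,000 US gal × 3.785 L/gal = 1,010,595 L.
(a) Alkalinity to add: (100 − 80) = 20 mg/L as CaCO₃ × 1,010,595 L = 20,210 g as CaCO₃.
(a) Equivalents: 20,210 g ÷ 50 g/eq = 404.2 eq.
(a) Each mole of Na₂CO₃ supplies 2 eq, so 404.2 / 2 = 202.1 mol.
(a) Mass: 202.1 mol × 106 g/mol = 21,420 g.

(b) Volume: 1520 m³ = 1,520,000 L.
(b) Alkalinity to neutralize: (152 − 125) = 27 mg/L as CaCO₃ × 1,520,000 L = 41,040 g as CaCO₃.
(b) Equivalents of H⁺ required: 41,040 ÷ 50 g/eq = 820.8 eq = 820.8 mol HCl.
(b) Mass of HCl: 820.8 × 36.5 = 29,960 g.
(b) Mass of 25.0% solution: 29,960 / 0.25 = 119,800 g.
(b) Volume: 119,800 g ÷ 1.08 g/mL = 111,000 mL.

(a) 21.4 kg; (b) 111 L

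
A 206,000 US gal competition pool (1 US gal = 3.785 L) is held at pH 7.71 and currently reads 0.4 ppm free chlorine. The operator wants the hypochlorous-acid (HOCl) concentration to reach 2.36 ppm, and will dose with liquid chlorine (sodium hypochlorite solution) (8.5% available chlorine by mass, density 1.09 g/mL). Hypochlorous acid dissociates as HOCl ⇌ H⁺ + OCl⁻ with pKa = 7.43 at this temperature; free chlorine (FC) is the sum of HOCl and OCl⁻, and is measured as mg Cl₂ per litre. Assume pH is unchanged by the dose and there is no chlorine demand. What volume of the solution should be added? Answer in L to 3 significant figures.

54.3 L

Volume: 206,000 US gal × 3.785 L/gal = 779,710 L.
[OCl⁻]/[HOCl] = 10^(pH − pKa) = 10^(7.71 − 7.43) = 1.905; fraction as HOCl = 1/(1 + 1.905) = 0.3442.
Free chlorine required for 2.36 ppm HOCl: 2.36 / 0.3442 = 6.857 ppm.
FC to add: 6.857 − 0.4 = 6.457 mg/L as Cl₂.
Cl₂ equivalent: 6.457 mg/L × 779,710 L = 5034 g.
Product at 8.5% available Cl: 5034 / 0.085 = 59,230 g.
Volume: 59,230 g ÷ 1.09 g/mL = 54,340 mL.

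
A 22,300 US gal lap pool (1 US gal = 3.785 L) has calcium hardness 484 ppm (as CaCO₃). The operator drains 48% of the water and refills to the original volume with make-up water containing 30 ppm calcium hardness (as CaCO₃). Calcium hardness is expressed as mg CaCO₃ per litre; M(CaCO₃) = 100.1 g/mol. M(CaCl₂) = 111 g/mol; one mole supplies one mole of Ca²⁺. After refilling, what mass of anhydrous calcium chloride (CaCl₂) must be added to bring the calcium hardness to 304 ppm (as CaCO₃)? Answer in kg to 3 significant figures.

3.55 kg

Volume: 22,300 US gal × 3.785 L/gal = 84,406 L.
After draining 48% and refilling: 484 × 0.52 + 30 × 0.48 = 266.08 ppm.
Deficit to target: 304 − 266.08 = 37.92 mg/L.
As CaCO₃: 37.92 mg/L × 84,406 L = 3201 g; ÷ 100.1 = 31.97 mol Ca²⁺.
Mass: 31.97 × 111 = 3549 g.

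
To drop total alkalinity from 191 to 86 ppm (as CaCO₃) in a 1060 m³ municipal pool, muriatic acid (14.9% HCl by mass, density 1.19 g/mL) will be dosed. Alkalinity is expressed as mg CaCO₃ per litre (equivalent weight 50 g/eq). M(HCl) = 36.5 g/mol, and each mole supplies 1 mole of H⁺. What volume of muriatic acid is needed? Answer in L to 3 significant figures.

458 L

Volume: 1060 m³ = 1,060,000 L.
Alkalinity to neutralize: (191 − 86) = 105 mg/L as CaCO₃ × 1,060,000 L = 111,300 g as CaCO₃.
Equivalents of H⁺ required: 111,300 ÷ 50 g/eq = 2226 eq = 2226 mol HCl.
Mass of HCl: 2226 × 36.5 = 81,250 g.
Mass of 14.9% solution: 81,250 / 0.149 = 545,300 g.
Volume: 545,300 g ÷ 1.19 g/mL = 458,200 mL.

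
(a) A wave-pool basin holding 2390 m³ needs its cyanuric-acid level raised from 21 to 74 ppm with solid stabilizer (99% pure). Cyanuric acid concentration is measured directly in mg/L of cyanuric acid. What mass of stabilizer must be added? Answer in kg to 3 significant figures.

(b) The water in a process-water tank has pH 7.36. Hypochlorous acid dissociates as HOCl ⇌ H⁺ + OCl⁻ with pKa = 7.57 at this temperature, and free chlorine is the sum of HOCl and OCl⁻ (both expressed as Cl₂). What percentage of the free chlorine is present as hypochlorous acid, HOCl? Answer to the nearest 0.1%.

(a) 128 kg; (b) 61.9%

(a) Volume: 2390 m³ = 2,390,000 L.
(a) CYA to add: (74 − 21) = 53 mg/L × 2,390,000 L = 126,700 g cyanuric acid.
(a) At 99% purity: 126,700 / 0.99 = 127,900 g product.

(b) [OCl⁻]/[HOCl] = 10^(pH − pKa) = 10^(7.36 − 7.57) = 10^-0.21 = 0.6166.
(b) Fraction as HOCl = 1 / (1 + 0.6166) = 0.6186.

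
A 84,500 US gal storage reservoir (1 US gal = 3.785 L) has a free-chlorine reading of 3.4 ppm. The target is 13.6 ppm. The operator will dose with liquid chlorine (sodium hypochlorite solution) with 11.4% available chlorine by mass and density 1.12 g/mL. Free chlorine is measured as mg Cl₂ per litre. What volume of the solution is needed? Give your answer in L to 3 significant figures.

25.6 L

Volume: 84,500 US gal × 3.785 L/gal = 319,832 L.
Chlorine deficit: 13.6 − 3.4 = 10.2 ppm = 10.2 mg/L as Cl₂.
Cl₂ equivalent needed: 10.2 mg/L × 319,832 L = 3,262,000 mg = 3262 g.
Product at 11.4% available chlorine: 3262 / 0.114 = 28,620 g.
Volume at density 1.12 g/mL: 28,620 g ÷ 1.12 g/mL = 25,550 mL.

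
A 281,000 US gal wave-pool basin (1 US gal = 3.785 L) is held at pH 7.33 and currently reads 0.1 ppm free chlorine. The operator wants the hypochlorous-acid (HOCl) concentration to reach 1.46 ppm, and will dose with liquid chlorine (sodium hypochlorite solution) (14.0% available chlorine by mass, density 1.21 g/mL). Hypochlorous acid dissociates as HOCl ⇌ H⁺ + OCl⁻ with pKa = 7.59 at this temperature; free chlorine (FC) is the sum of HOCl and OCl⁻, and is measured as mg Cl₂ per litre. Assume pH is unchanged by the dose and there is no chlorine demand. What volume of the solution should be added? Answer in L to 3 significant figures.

Volume: 281,000 US gal × 3.785 L/gal = 1,063,585 L.
[OCl⁻]/[HOCl] = 10^(pH − pKa) = 10^(7.33 − 7.59) = 0.5495; fraction as HOCl = 1/(1 + 0.5495) = 0.6454.
Free chlorine required for 1.46 ppm HOCl: 1.46 / 0.6454 = 2.262 ppm.
FC to add: 2.262 − 0.1 = 2.162 mg/L as Cl₂.
Cl₂ equivalent: 2.162 mg/L × 1,063,585 L = 2300 g.
Product at 14.0% available Cl: 2300 / 0.14 = 16,430 g.
Volume: 16,430 g ÷ 1.21 g/mL = 13,580 mL.

13.6 L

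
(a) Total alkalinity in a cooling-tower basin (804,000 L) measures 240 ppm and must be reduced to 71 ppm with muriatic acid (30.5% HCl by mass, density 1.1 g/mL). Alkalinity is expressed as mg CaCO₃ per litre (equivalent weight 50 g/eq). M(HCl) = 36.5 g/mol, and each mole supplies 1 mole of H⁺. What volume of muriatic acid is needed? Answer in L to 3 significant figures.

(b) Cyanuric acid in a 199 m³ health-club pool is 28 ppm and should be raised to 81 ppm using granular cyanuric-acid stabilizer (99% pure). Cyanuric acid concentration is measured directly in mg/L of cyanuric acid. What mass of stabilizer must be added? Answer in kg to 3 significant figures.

(a) Alkalinity to neutralize: (240 − 71) = 169 mg/L as CaCO₃ × 804,000 L = 135,900 g as CaCO₃.
(a) Equivalents of H⁺ required: 135,900 ÷ 50 g/eq = 2718 eq = 2718 mol HCl.
(a) Mass of HCl: 2718 × 36.5 = 99,190 g.
(a) Mass of 30.5% solution: 99,190 / 0.305 = 325,200 g.
(a) Volume: 325,200 g ÷ 1.1 g/mL = 295,600 mL.

(b) Volume: 199 m³ = 199,000 L.
(b) CYA to add: (81 − 28) = 53 mg/L × 199,000 L = 10,550 g cyanuric acid.
(b) At 99% purity: 10,550 / 0.99 = 10,650 g product.

(a) 296 L; (b) 10.7 kg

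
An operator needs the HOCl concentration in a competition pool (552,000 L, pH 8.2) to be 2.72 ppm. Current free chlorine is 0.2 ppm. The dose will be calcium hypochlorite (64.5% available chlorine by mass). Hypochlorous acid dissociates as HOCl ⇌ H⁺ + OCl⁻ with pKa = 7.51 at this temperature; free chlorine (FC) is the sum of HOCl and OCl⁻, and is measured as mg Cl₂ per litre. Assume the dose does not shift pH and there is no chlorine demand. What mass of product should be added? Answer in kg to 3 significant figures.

13.6 kg

[OCl⁻]/[HOCl] = 10^(pH − pKa) = 10^(8.2 − 7.51) = 4.898; fraction as HOCl = 1/(1 + 4.898) = 0.1696.
Free chlorine required for 2.72 ppm HOCl: 2.72 / 0.1696 = 16.04 ppm.
FC to add: 16.04 − 0.2 = 15.84 mg/L as Cl₂.
Cl₂ equivalent: 15.84 mg/L × 552,000 L = 8745 g.
Product at 64.5% available Cl: 8745 / 0.645 = 13,560 g.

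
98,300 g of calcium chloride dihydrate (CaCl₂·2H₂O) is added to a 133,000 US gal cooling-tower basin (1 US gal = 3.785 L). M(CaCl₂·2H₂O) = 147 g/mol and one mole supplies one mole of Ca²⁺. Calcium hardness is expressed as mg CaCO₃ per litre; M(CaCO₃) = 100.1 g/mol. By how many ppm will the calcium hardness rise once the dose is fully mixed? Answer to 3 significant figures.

Volume: 133,000 US gal × 3.785 L/gal = 503,405 L.
Moles of Ca²⁺: 98,300 g ÷ 147 g/mol = 668.7 mol.
As CaCO₃: 668.7 mol × 100.1 g/mol = 66,940 g.
Rise: 66,940 g / 503,405 L × 1000 = 133 mg/L.

133 ppm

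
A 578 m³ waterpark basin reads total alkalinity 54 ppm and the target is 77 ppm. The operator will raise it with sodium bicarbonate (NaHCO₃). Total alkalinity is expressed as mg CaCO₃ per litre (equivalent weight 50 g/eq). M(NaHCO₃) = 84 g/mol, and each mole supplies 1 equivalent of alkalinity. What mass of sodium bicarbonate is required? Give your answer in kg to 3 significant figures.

Volume: 578 m³ = 578,000 L.
Alkalinity to add: (77 − 54) = 23 mg/L as CaCO₃ × 578,000 L = 13,290 g as CaCO₃.
Equivalents: 13,290 g ÷ 50 g/eq = 265.9 eq.
NaHCO₃ supplies 1 eq per mole → 265.9 mol.
Mass: 265.9 mol × 84 g/mol = 22,330 g.

22.3 kg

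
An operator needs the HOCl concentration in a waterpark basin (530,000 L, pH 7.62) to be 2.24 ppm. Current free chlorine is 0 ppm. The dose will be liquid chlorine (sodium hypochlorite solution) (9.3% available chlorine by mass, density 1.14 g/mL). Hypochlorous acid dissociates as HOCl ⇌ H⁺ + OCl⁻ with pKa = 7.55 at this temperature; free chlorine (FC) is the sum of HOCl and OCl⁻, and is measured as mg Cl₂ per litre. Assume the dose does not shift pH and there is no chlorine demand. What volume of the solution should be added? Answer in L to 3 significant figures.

[OCl⁻]/[HOCl] = 10^(pH − pKa) = 10^(7.62 − 7.55) = 1.175; fraction as HOCl = 1/(1 + 1.175) = 0.4598.
Free chlorine required for 2.24 ppm HOCl: 2.24 / 0.4598 = 4.872 ppm.
FC to add: 4.872 − 0 = 4.872 mg/L as Cl₂.
Cl₂ equivalent: 4.872 mg/L × 530,000 L = 2582 g.
Product at 9.3% available Cl: 2582 / 0.093 = 27,760 g.
Volume: 27,760 g ÷ 1.14 g/mL = 24,350 mL.

24.4 L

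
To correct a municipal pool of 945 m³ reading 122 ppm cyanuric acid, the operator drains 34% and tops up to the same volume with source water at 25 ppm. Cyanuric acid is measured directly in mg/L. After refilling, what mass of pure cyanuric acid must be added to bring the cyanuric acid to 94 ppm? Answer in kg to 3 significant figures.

4.71 kg

Volume: 945 m³ = 945,000 L.
After draining 34% and refilling: 122 × 0.66 + 25 × 0.34 = 89.02 ppm.
Deficit to target: 94 − 89.02 = 4.98 mg/L.
Mass: 4.98 mg/L × 945,000 L = 4706 g cyanuric acid.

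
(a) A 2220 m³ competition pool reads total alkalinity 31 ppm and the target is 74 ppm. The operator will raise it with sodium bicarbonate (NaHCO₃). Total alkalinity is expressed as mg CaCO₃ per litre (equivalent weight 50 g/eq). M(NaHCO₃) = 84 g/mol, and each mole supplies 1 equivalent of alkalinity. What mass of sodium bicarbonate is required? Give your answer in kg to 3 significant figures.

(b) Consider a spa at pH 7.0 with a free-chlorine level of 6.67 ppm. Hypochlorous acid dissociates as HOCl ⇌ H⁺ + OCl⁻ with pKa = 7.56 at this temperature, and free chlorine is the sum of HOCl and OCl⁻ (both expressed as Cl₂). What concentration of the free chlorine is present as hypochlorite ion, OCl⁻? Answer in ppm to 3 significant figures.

(a) 160 kg; (b) 1.44 ppm

(a) Volume: 2220 m³ = 2,220,000 L.
(a) Alkalinity to add: (74 − 31) = 43 mg/L as CaCO₃ × 2,220,000 L = 95,460 g as CaCO₃.
(a) Equivalents: 95,460 g ÷ 50 g/eq = 1909 eq.
(a) NaHCO₃ supplies 1 eq per mole → 1909 mol.
(a) Mass: 1909 mol × 84 g/mol = 160,400 g.

(b) [OCl⁻]/[HOCl] = 10^(pH − pKa) = 10^(7.0 − 7.56) = 10^-0.56 = 0.2754.
(b) Fraction as HOCl = 1 / (1 + 0.2754) = 0.7841.
(b) OCl⁻ = (1 − 0.7841) × 6.67 ppm = 1.44 ppm.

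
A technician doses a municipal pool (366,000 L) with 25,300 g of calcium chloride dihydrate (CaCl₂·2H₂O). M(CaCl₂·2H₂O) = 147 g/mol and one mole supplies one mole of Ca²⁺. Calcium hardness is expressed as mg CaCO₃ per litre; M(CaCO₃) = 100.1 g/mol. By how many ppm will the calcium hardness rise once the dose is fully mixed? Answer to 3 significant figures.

47.1 ppm

Moles of Ca²⁺: 25,300 g ÷ 147 g/mol = 172.1 mol.
As CaCO₃: 172.1 mol × 100.1 g/mol = 17,230 g.
Rise: 17,230 g / 366,000 L × 1000 = 47.07 mg/L.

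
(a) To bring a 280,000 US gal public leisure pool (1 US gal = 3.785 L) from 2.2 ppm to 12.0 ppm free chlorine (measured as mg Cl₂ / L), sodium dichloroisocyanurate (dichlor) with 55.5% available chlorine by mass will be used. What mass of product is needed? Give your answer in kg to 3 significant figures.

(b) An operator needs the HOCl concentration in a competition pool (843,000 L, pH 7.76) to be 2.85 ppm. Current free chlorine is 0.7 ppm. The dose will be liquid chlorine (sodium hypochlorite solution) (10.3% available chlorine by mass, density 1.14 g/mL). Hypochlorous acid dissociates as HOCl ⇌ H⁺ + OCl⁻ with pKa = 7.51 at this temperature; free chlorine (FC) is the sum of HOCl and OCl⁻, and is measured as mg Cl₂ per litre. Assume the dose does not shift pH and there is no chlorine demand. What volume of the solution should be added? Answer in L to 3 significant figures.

(a) Volume: 280,000 US gal × 3.785 L/gal = 1,059,800 L.
(a) Chlorine deficit: 12.0 − 2.2 = 9.8 ppm = 9.8 mg/L as Cl₂.
(a) Cl₂ equivalent needed: 9.8 mg/L × 1,059,800 L = 10,390,000 mg = 10,390 g.
(a) Product at 55.5% available chlorine: 10,390 / 0.555 = 18,710 g.

(b) [OCl⁻]/[HOCl] = 10^(pH − pKa) = 10^(7.76 − 7.51) = 1.778; fraction as HOCl = 1/(1 + 1.778) = 0.3599.
(b) Free chlorine required for 2.85 ppm HOCl: 2.85 / 0.3599 = 7.918 ppm.
(b) FC to add: 7.918 − 0.7 = 7.218 mg/L as Cl₂.
(b) Cl₂ equivalent: 7.218 mg/L × 843,000 L = 6085 g.
(b) Product at 10.3% available Cl: 6085 / 0.103 = 59,080 g.
(b) Volume: 59,080 g ÷ 1.14 g/mL = 51,820 mL.

(a) 18.7 kg; (b) 51.8 L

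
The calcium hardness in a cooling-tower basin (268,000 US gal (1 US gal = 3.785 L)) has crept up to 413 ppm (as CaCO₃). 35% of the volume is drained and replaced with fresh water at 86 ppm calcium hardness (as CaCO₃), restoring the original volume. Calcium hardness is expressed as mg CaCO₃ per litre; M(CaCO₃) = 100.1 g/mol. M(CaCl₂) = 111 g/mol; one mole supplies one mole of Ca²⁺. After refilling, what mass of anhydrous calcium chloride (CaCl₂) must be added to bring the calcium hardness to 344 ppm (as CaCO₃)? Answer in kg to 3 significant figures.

Volume: 268,000 US gal × 3.785 L/gal = 1,014,380 L.
After draining 35% and refilling: 413 × 0.65 + 86 × 0.35 = 298.55 ppm.
Deficit to target: 344 − 298.55 = 45.45 mg/L.
As CaCO₃: 45.45 mg/L × 1,014,380 L = 46,100 g; ÷ 100.1 = 460.6 mol Ca²⁺.
Mass: 460.6 × 111 = 51,120 g.

51.1 kg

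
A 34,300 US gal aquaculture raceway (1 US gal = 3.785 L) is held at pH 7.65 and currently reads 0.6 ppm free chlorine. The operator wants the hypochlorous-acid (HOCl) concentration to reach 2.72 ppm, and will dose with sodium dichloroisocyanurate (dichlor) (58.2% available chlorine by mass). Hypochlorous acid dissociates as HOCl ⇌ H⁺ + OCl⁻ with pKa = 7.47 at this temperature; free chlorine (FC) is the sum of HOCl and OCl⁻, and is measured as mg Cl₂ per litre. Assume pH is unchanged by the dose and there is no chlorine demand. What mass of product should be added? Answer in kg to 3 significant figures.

1.39 kg

Volume: 34,300 US gal × 3.785 L/gal = 129,826 L.
[OCl⁻]/[HOCl] = 10^(pH − pKa) = 10^(7.65 − 7.47) = 1.514; fraction as HOCl = 1/(1 + 1.514) = 0.3978.
Free chlorine required for 2.72 ppm HOCl: 2.72 / 0.3978 = 6.837 ppm.
FC to add: 6.837 − 0.6 = 6.237 mg/L as Cl₂.
Cl₂ equivalent: 6.237 mg/L × 129,826 L = 809.7 g.
Product at 58.2% available Cl: 809.7 / 0.582 = 1391 g.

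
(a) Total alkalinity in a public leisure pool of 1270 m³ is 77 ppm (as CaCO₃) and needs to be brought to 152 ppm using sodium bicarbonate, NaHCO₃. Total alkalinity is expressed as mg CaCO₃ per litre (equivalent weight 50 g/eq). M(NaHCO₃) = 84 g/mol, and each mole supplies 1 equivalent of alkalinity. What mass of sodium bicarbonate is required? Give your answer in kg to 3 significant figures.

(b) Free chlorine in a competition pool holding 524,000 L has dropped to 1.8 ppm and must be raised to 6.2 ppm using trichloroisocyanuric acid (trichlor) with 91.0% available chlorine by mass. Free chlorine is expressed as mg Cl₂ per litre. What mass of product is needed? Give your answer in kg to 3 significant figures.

(a) Volume: 1270 m³ = 1,270,000 L.
(a) Alkalinity to add: (152 − 77) = 75 mg/L as CaCO₃ × 1,270,000 L = 95,250 g as CaCO₃.
(a) Equivalents: 95,250 g ÷ 50 g/eq = 1905 eq.
(a) NaHCO₃ supplies 1 eq per mole → 1905 mol.
(a) Mass: 1905 mol × 84 g/mol = 160,000 g.

(b) Chlorine deficit: 6.2 − 1.8 = 4.4 ppm = 4.4 mg/L as Cl₂.
(b) Cl₂ equivalent needed: 4.4 mg/L × 524,000 L = 2,306,000 mg = 2306 g.
(b) Product at 91.0% available chlorine: 2306 / 0.91 = 2534 g.

(a) 160 kg; (b) 2.53 kg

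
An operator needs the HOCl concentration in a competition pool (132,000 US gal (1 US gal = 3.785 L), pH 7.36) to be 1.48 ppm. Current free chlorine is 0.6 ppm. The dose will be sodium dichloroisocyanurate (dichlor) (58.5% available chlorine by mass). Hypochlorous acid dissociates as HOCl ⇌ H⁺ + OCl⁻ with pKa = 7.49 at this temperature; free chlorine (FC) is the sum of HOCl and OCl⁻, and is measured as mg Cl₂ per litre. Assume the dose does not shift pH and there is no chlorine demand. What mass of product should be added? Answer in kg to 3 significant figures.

Volume: 132,000 US gal × 3.785 L/gal = 499,620 L.
[OCl⁻]/[HOCl] = 10^(pH − pKa) = 10^(7.36 − 7.49) = 0.7413; fraction as HOCl = 1/(1 + 0.7413) = 0.5743.
Free chlorine required for 1.48 ppm HOCl: 1.48 / 0.5743 = 2.577 ppm.
FC to add: 2.577 − 0.6 = 1.977 mg/L as Cl₂.
Cl₂ equivalent: 1.977 mg/L × 499,620 L = 987.8 g.
Product at 58.5% available Cl: 987.8 / 0.585 = 1689 g.

1.69 kg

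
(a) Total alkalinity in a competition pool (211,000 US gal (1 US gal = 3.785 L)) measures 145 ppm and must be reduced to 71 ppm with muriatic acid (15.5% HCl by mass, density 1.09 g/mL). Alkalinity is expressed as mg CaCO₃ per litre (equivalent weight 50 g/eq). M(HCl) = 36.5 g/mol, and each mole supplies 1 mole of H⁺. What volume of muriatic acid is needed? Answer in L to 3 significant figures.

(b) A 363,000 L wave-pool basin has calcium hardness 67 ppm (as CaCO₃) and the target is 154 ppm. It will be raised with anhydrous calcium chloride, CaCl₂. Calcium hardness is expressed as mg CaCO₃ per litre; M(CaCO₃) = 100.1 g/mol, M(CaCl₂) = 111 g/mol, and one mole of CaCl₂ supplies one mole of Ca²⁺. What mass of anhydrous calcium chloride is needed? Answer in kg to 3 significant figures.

(a) 255 L; (b) 35.0 kg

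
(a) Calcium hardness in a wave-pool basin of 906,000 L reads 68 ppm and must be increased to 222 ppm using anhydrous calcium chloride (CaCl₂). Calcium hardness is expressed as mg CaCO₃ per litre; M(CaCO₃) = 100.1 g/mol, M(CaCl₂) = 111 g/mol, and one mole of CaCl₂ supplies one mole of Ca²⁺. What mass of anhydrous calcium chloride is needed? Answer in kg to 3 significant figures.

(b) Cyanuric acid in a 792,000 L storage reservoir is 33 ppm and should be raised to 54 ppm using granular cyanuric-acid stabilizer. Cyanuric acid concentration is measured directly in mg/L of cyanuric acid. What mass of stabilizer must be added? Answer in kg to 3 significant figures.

(a) Hardness to add: (222 − 68) = 154 mg/L as CaCO₃ × 906,000 L = 139,500 g as CaCO₃.
(a) Moles of Ca²⁺ (1 mol Ca²⁺ ≡ 1 mol CaCO₃): 139,500 / 100.1 g/mol = 1394 mol.
(a) Mass of CaCl₂: 1394 × 111 = 154,700 g.

(b) CYA to add: (54 − 33) = 21 mg/L × 792,000 L = 16,630 g cyanuric acid.

(a) 155 kg; (b) 16.6 kg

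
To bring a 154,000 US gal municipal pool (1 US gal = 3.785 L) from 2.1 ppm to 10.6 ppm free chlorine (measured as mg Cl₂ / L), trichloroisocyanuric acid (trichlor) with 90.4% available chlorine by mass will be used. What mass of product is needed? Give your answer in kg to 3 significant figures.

5.48 kg

Volume: 154,000 US gal × 3.785 L/gal = 582,890 L.
Chlorine deficit: 10.6 − 2.1 = 8.5 ppm = 8.5 mg/L as Cl₂.
Cl₂ equivalent needed: 8.5 mg/L × 582,890 L = 4,955,000 mg = 4955 g.
Product at 90.4% available chlorine: 4955 / 0.904 = 5481 g.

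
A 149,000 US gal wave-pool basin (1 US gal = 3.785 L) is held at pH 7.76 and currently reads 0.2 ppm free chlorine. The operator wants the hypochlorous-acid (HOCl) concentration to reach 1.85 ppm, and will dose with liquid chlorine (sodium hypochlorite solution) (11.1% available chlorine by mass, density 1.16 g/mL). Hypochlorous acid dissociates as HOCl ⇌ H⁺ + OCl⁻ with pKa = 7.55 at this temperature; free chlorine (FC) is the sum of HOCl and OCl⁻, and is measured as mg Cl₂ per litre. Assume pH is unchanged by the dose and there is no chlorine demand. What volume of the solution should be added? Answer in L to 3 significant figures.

Volume: 149,000 US gal × 3.785 L/gal = 563,965 L.
[OCl⁻]/[HOCl] = 10^(pH − pKa) = 10^(7.76 − 7.55) = 1.622; fraction as HOCl = 1/(1 + 1.622) = 0.3814.
Free chlorine required for 1.85 ppm HOCl: 1.85 / 0.3814 = 4.85 ppm.
FC to add: 4.85 − 0.2 = 4.65 mg/L as Cl₂.
Cl₂ equivalent: 4.65 mg/L × 563,965 L = 2623 g.
Product at 11.1% available Cl: 2623 / 0.111 = 23,630 g.
Volume: 23,630 g ÷ 1.16 g/mL = 20,370 mL.

20.4 L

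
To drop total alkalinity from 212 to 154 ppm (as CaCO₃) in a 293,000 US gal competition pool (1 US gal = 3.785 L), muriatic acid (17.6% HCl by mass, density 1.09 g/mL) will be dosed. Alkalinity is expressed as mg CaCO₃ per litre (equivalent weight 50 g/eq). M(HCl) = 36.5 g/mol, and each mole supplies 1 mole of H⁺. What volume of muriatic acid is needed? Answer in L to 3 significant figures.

245 L

Volume: 293,000 US gal × 3.785 L/gal = 1,109,005 L.
Alkalinity to neutralize: (212 − 154) = 58 mg/L as CaCO₃ × 1,109,005 L = 64,320 g as CaCO₃.
Equivalents of H⁺ required: 64,320 ÷ 50 g/eq = 1286 eq = 1286 mol HCl.
Mass of HCl: 1286 × 36.5 = 46,960 g.
Mass of 17.6% solution: 46,960 / 0.176 = 266,800 g.
Volume: 266,800 g ÷ 1.09 g/mL = 244,800 mL.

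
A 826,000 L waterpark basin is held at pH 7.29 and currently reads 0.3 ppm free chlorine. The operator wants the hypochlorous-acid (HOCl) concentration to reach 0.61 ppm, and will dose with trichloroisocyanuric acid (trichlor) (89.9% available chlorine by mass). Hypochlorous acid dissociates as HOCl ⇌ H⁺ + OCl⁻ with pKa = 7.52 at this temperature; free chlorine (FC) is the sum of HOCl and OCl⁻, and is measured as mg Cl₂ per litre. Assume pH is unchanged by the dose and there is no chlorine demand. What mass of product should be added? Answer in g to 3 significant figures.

615 g

[OCl⁻]/[HOCl] = 10^(pH − pKa) = 10^(7.29 − 7.52) = 0.5888; fraction as HOCl = 1/(1 + 0.5888) = 0.6294.
Free chlorine required for 0.61 ppm HOCl: 0.61 / 0.6294 = 0.9692 ppm.
FC to add: 0.9692 − 0.3 = 0.6692 mg/L as Cl₂.
Cl₂ equivalent: 0.6692 mg/L × 826,000 L = 552.8 g.
Product at 89.9% available Cl: 552.8 / 0.899 = 614.9 g.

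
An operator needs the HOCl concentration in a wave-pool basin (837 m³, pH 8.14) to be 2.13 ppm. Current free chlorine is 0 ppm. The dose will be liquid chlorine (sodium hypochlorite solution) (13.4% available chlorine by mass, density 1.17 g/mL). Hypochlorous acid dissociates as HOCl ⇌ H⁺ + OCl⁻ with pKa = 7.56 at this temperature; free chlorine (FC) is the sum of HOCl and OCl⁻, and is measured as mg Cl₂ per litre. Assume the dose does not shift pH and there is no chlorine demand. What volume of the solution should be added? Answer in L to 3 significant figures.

Volume: 837 m³ = 837,000 L.
[OCl⁻]/[HOCl] = 10^(pH − pKa) = 10^(8.14 − 7.56) = 3.802; fraction as HOCl = 1/(1 + 3.802) = 0.2083.
Free chlorine required for 2.13 ppm HOCl: 2.13 / 0.2083 = 10.23 ppm.
FC to add: 10.23 − 0 = 10.23 mg/L as Cl₂.
Cl₂ equivalent: 10.23 mg/L × 837,000 L = 8561 g.
Product at 13.4% available Cl: 8561 / 0.134 = 63,890 g.
Volume: 63,890 g ÷ 1.17 g/mL = 54,600 mL.

54.6 L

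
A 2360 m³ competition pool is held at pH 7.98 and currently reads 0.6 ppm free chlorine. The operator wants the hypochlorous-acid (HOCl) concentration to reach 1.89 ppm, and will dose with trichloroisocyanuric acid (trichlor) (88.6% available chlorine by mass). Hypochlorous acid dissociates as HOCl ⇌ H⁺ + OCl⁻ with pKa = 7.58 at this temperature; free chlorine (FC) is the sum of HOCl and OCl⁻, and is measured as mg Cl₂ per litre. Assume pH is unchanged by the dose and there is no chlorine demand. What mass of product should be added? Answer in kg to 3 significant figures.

16.1 kg

Volume: 2360 m³ = 2,360,000 L.
[OCl⁻]/[HOCl] = 10^(pH − pKa) = 10^(7.98 − 7.58) = 2.512; fraction as HOCl = 1/(1 + 2.512) = 0.2847.
Free chlorine required for 1.89 ppm HOCl: 1.89 / 0.2847 = 6.637 ppm.
FC to add: 6.637 − 0.6 = 6.037 mg/L as Cl₂.
Cl₂ equivalent: 6.037 mg/L × 2,360,000 L = 14,250 g.
Product at 88.6% available Cl: 14,250 / 0.886 = 16,080 g.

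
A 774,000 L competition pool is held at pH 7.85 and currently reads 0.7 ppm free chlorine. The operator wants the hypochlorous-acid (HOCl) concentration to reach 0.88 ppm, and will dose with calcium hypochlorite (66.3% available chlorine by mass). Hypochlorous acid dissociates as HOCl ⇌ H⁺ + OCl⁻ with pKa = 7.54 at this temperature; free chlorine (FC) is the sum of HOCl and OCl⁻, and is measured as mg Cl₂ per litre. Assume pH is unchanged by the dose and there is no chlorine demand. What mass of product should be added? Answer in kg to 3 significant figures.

2.31 kg

[OCl⁻]/[HOCl] = 10^(pH − pKa) = 10^(7.85 − 7.54) = 2.042; fraction as HOCl = 1/(1 + 2.042) = 0.3288.
Free chlorine required for 0.88 ppm HOCl: 0.88 / 0.3288 = 2.677 ppm.
FC to add: 2.677 − 0.7 = 1.977 mg/L as Cl₂.
Cl₂ equivalent: 1.977 mg/L × 774,000 L = 1530 g.
Product at 66.3% available Cl: 1530 / 0.663 = 2308 g.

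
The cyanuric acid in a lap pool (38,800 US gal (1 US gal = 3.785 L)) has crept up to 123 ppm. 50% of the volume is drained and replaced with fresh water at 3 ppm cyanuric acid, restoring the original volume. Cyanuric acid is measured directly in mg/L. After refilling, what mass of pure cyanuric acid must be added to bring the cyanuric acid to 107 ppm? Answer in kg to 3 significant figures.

Volume: 38,800 US gal × 3.785 L/gal = 146,858 L.
After draining 50% and refilling: 123 × 0.50 + 3 × 0.50 = 63 ppm.
Deficit to target: 107 − 63 = 44 mg/L.
Mass: 44 mg/L × 146,858 L = 6462 g cyanuric acid.

6.46 kg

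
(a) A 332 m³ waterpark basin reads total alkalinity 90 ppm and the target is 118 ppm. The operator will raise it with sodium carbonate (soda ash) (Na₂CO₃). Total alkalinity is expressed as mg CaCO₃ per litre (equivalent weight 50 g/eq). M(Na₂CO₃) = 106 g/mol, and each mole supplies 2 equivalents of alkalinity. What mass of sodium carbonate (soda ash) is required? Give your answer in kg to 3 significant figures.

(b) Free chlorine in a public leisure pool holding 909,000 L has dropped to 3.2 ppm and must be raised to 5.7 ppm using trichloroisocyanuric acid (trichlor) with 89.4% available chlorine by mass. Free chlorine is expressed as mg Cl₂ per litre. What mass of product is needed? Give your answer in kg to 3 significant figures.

(a) 9.85 kg; (b) 2.54 kg

(a) Volume: 332 m³ = 332,000 L.
(a) Alkalinity to add: (118 − 90) = 28 mg/L as CaCO₃ × 332,000 L = 9296 g as CaCO₃.
(a) Equivalents: 9296 g ÷ 50 g/eq = 185.9 eq.
(a) Each mole of Na₂CO₃ supplies 2 eq, so 185.9 / 2 = 92.96 mol.
(a) Mass: 92.96 mol × 106 g/mol = 9854 g.

(b) Chlorine deficit: 5.7 − 3.2 = 2.5 ppm = 2.5 mg/L as Cl₂.
(b) Cl₂ equivalent needed: 2.5 mg/L × 909,000 L = 2,272,000 mg = 2272 g.
(b) Product at 89.4% available chlorine: 2272 / 0.894 = 2542 g.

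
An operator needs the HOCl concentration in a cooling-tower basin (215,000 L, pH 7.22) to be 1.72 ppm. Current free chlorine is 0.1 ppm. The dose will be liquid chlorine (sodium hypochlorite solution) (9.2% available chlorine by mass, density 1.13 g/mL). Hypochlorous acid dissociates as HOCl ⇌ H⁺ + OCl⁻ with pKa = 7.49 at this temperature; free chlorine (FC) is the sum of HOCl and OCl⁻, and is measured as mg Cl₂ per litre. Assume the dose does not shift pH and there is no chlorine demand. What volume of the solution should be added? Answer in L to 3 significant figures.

5.26 L

[OCl⁻]/[HOCl] = 10^(pH − pKa) = 10^(7.22 − 7.49) = 0.537; fraction as HOCl = 1/(1 + 0.537) = 0.6506.
Free chlorine required for 1.72 ppm HOCl: 1.72 / 0.6506 = 2.644 ppm.
FC to add: 2.644 − 0.1 = 2.544 mg/L as Cl₂.
Cl₂ equivalent: 2.544 mg/L × 215,000 L = 546.9 g.
Product at 9.2% available Cl: 546.9 / 0.092 = 5945 g.
Volume: 5945 g ÷ 1.13 g/mL = 5261 mL.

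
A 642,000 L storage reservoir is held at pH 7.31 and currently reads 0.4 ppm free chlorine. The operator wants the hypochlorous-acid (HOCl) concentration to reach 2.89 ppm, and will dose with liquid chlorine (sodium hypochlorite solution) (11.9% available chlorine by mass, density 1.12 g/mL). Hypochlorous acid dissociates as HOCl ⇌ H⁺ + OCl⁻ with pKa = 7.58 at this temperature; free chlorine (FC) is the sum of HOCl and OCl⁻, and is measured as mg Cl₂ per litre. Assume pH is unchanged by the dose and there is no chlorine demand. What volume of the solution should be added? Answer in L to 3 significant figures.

[OCl⁻]/[HOCl] = 10^(pH − pKa) = 10^(7.31 − 7.58) = 0.537; fraction as HOCl = 1/(1 + 0.537) = 0.6506.
Free chlorine required for 2.89 ppm HOCl: 2.89 / 0.6506 = 4.442 ppm.
FC to add: 4.442 − 0.4 = 4.042 mg/L as Cl₂.
Cl₂ equivalent: 4.042 mg/L × 642,000 L = 2595 g.
Product at 11.9% available Cl: 2595 / 0.119 = 21,810 g.
Volume: 21,810 g ÷ 1.12 g/mL = 19,470 mL.

19.5 L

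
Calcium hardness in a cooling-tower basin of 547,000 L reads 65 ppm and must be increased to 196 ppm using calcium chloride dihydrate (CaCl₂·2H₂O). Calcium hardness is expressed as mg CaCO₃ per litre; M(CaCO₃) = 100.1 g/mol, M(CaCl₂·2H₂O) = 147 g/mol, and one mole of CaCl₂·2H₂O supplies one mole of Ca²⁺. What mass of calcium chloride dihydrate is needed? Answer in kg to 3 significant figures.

105 kg

Hardness to add: (196 − 65) = 131 mg/L as CaCO₃ × 547,000 L = 71,660 g as CaCO₃.
Moles of Ca²⁺ (1 mol Ca²⁺ ≡ 1 mol CaCO₃): 71,660 / 100.1 g/mol = 715.9 mol.
Mass of CaCl₂·2H₂O: 715.9 × 147 = 105,200 g.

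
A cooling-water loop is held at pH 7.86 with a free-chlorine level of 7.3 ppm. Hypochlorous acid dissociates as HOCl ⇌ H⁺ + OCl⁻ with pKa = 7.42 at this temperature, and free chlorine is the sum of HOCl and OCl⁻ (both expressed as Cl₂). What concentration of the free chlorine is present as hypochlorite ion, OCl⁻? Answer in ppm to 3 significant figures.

[OCl⁻]/[HOCl] = 10^(pH − pKa) = 10^(7.86 − 7.42) = 10^0.44 = 2.754.
Fraction as HOCl = 1 / (1 + 2.754) = 0.2664.
OCl⁻ = (1 − 0.2664) × 7.3 ppm = 5.356 ppm.

5.36 ppm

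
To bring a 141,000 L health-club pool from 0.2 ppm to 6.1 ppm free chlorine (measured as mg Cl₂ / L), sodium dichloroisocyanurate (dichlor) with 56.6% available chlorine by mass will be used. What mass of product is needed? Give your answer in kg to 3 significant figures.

1.47 kg

Chlorine deficit: 6.1 − 0.2 = 5.9 ppm = 5.9 mg/L as Cl₂.
Cl₂ equivalent needed: 5.9 mg/L × 141,000 L = 831,900 mg = 831.9 g.
Product at 56.6% available chlorine: 831.9 / 0.566 = 1470 g.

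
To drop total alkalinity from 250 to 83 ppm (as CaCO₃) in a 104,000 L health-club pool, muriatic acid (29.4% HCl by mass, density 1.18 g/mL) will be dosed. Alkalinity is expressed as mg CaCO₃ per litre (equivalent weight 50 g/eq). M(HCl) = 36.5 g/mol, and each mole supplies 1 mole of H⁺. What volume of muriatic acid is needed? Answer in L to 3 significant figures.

36.5 L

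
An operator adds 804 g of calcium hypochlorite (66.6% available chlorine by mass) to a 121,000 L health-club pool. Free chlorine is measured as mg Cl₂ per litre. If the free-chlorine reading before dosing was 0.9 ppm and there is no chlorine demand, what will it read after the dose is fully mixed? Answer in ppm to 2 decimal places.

Available chlorine delivered: 804 g × 0.666 = 535.5 g as Cl₂.
Concentration rise: 535.5 g / 121,000 L = 4.425 mg/L = 4.43 ppm.
Final FC: 0.9 + 4.43 = 5.33 ppm.

5.33 ppm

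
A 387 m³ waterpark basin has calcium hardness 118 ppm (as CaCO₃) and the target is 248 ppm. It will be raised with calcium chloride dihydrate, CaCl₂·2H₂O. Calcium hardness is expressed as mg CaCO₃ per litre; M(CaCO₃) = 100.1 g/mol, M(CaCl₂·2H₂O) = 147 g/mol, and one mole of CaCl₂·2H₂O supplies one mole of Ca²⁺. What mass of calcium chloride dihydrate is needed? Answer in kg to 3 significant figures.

73.9 kg

Volume: 387 m³ = 387,000 L.
Hardness to add: (248 − 118) = 130 mg/L as CaCO₃ × 387,000 L = 50,310 g as CaCO₃.
Moles of Ca²⁺ (1 mol Ca²⁺ ≡ 1 mol CaCO₃): 50,310 / 100.1 g/mol = 502.6 mol.
Mass of CaCl₂·2H₂O: 502.6 × 147 = 73,880 g.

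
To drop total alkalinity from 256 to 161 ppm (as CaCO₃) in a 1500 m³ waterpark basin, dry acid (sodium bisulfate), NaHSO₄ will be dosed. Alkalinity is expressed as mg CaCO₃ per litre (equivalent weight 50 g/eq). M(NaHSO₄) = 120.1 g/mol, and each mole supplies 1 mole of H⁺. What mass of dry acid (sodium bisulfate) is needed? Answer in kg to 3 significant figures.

342 kg

Volume: 1500 m³ = 1,500,000 L.
Alkalinity to neutralize: (256 − 161) = 95 mg/L as CaCO₃ × 1,500,000 L = 142,500 g as CaCO₃.
Equivalents of H⁺ required: 142,500 ÷ 50 g/eq = 2850 eq = 2850 mol NaHSO₄.
Mass of NaHSO₄: 2850 × 120.1 = 342,300 g.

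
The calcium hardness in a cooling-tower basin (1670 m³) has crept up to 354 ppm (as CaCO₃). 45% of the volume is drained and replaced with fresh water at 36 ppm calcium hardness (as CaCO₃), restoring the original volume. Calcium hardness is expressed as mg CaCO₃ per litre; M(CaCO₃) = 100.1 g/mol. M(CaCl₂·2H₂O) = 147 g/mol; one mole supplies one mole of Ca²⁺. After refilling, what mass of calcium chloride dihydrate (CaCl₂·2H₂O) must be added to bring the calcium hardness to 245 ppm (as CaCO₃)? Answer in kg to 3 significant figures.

83.6 kg

Volume: 1670 m³ = 1,670,000 L.
After draining 45% and refilling: 354 × 0.55 + 36 × 0.45 = 210.9 ppm.
Deficit to target: 245 − 210.9 = 34.1 mg/L.
As CaCO₃: 34.1 mg/L × 1,670,000 L = 56,950 g; ÷ 100.1 = 568.9 mol Ca²⁺.
Mass: 568.9 × 147 = 83,630 g.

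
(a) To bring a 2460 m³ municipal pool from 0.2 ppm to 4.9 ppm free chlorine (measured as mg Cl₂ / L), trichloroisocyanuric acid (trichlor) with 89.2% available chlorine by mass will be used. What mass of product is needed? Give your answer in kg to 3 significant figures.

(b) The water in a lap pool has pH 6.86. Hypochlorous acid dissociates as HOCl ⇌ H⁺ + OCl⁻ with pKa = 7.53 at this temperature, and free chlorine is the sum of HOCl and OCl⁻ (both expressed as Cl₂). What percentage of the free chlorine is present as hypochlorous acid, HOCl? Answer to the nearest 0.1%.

(a) 13.0 kg; (b) 82.4%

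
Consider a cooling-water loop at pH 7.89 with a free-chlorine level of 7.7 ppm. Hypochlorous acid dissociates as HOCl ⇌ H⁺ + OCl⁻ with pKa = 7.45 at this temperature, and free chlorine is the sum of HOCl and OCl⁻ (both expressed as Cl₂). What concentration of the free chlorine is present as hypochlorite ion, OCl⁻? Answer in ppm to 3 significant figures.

[OCl⁻]/[HOCl] = 10^(pH − pKa) = 10^(7.89 − 7.45) = 10^0.44 = 2.754.
Fraction as HOCl = 1 / (1 + 2.754) = 0.2664.
OCl⁻ = (1 − 0.2664) × 7.7 ppm = 5.649 ppm.

5.65 ppm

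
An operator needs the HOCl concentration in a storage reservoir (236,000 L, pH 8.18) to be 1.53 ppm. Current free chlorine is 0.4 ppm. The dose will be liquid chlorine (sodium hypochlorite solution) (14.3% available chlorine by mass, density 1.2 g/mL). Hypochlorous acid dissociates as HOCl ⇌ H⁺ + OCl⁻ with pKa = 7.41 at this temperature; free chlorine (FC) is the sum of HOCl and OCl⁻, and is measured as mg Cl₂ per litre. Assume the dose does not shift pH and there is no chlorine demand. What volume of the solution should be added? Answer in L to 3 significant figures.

[OCl⁻]/[HOCl] = 10^(pH − pKa) = 10^(8.18 − 7.41) = 5.888; fraction as HOCl = 1/(1 + 5.888) = 0.1452.
Free chlorine required for 1.53 ppm HOCl: 1.53 / 0.1452 = 10.54 ppm.
FC to add: 10.54 − 0.4 = 10.14 mg/L as Cl₂.
Cl₂ equivalent: 10.14 mg/L × 236,000 L = 2393 g.
Product at 14.3% available Cl: 2393 / 0.143 = 16,730 g.
Volume: 16,730 g ÷ 1.2 g/mL = 13,940 mL.

13.9 L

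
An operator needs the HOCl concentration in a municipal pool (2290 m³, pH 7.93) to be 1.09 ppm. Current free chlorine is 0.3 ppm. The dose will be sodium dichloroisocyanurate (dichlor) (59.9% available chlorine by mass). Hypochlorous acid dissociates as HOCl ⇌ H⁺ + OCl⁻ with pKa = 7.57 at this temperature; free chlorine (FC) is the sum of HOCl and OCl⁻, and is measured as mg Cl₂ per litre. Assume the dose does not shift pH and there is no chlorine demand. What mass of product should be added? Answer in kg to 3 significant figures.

Volume: 2290 m³ = 2,290,000 L.
[OCl⁻]/[HOCl] = 10^(pH − pKa) = 10^(7.93 − 7.57) = 2.291; fraction as HOCl = 1/(1 + 2.291) = 0.3039.
Free chlorine required for 1.09 ppm HOCl: 1.09 / 0.3039 = 3.587 ppm.
FC to add: 3.587 − 0.3 = 3.287 mg/L as Cl₂.
Cl₂ equivalent: 3.287 mg/L × 2,290,000 L = 7527 g.
Product at 59.9% available Cl: 7527 / 0.599 = 12,570 g.

12.6 kg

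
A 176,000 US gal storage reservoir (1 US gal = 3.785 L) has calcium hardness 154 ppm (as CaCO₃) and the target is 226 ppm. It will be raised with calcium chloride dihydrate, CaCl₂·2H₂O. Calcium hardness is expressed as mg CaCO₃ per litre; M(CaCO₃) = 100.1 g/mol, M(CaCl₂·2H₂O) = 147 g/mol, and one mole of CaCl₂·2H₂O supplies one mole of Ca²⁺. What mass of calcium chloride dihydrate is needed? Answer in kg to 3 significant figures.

Volume: 176,000 US gal × 3.785 L/gal = 666,160 L.
Hardness to add: (226 − 154) = 72 mg/L as CaCO₃ × 666,160 L = 47,960 g as CaCO₃.
Moles of Ca²⁺ (1 mol Ca²⁺ ≡ 1 mol CaCO₃): 47,960 / 100.1 g/mol = 479.2 mol.
Mass of CaCl₂·2H₂O: 479.2 × 147 = 70,440 g.

70.4 kg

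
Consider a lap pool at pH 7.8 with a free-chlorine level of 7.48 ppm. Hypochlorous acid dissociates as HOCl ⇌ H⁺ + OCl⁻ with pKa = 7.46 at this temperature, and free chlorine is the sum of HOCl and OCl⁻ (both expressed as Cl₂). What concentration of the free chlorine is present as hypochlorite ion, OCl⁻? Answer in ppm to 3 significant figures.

5.13 ppm

[OCl⁻]/[HOCl] = 10^(pH − pKa) = 10^(7.8 − 7.46) = 10^0.34 = 2.188.
Fraction as HOCl = 1 / (1 + 2.188) = 0.3137.
OCl⁻ = (1 − 0.3137) × 7.48 ppm = 5.134 ppm.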